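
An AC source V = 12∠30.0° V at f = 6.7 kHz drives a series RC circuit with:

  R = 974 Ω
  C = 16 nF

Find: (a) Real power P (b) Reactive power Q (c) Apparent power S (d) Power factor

Step 1 — Angular frequency: ω = 2π·f = 2π·6700 = 4.21e+04 rad/s.
Step 2 — Component impedances:
  R: Z = R = 974 Ω
  C: Z = 1/(jωC) = -j/(ω·C) = 0 - j1485 Ω
Step 3 — Series combination: Z_total = R + C = 974 - j1485 Ω = 1776∠-56.7° Ω.
Step 4 — Source phasor: V = 12∠30.0° V = 10.39 + j6 V.
Step 5 — Current: I = V / Z = 0.0003851 + j0.006747 A = 0.006758∠86.7° A.
Step 6 — Complex power: S = V·I* = 0.04449 - j0.06781 VA.
Step 7 — Real power: P = Re(S) = 0.04449 W.
Step 8 — Reactive power: Q = Im(S) = -0.06781 VAR.
Step 9 — Apparent power: |S| = 0.0811 VA.
Step 10 — Power factor: PF = P/|S| = 0.5485 (leading).

(a) P = 0.04449 W  (b) Q = -0.06781 VAR  (c) S = 0.0811 VA  (d) PF = 0.5485 (leading)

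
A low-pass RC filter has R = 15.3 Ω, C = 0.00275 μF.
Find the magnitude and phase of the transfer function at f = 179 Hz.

Step 1 — Angular frequency: ω = 2π·179 = 1125 rad/s.
Step 2 — Transfer function: H(jω) = 1/(1 + jωRC).
Step 3 — Denominator: 1 + jωRC = 1 + j·1125·15.3·2.75e-09 = 1 + j4.732e-05.
Step 4 — H = 1 - j4.732e-05.
Step 5 — Magnitude: |H| = 1 (-0.0 dB); phase: φ = -0.0°.

|H| = 1 (-0.0 dB), φ = -0.0°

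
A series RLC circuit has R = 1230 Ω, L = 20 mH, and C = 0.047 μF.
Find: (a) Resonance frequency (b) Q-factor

Step 1 — Resonance condition Im(Z)=0 gives ω₀ = 1/√(LC).
Step 2 — ω₀ = 1/√(0.02·4.7e-08) = 3.262e+04 rad/s.
Step 3 — f₀ = ω₀/(2π) = 5191 Hz.
Step 4 — Series Q: Q = ω₀L/R = 3.262e+04·0.02/1230 = 0.5303.

(a) f₀ = 5191 Hz  (b) Q = 0.5303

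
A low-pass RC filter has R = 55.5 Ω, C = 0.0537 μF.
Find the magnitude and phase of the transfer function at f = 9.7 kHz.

Step 1 — Angular frequency: ω = 2π·9700 = 6.095e+04 rad/s.
Step 2 — Transfer function: H(jω) = 1/(1 + jωRC).
Step 3 — Denominator: 1 + jωRC = 1 + j·6.095e+04·55.5·5.37e-08 = 1 + j0.1816.
Step 4 — H = 0.9681 - j0.1758.
Step 5 — Magnitude: |H| = 0.9839 (-0.1 dB); phase: φ = -10.3°.

|H| = 0.9839 (-0.1 dB), φ = -10.3°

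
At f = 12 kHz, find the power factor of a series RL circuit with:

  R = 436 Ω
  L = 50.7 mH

Step 1 — Angular frequency: ω = 2π·f = 2π·1.2e+04 = 7.54e+04 rad/s.
Step 2 — Component impedances:
  R: Z = R = 436 Ω
  L: Z = jωL = j·7.54e+04·0.0507 = 0 + j3823 Ω
Step 3 — Series combination: Z_total = R + L = 436 + j3823 Ω = 3847∠83.5° Ω.
Step 4 — Power factor: PF = cos(φ) = Re(Z)/|Z| = 436/3847 = 0.1133.
Step 5 — Type: Im(Z) = 3823 ⇒ lagging (phase φ = 83.5°).

PF = 0.1133 (lagging, φ = 83.5°)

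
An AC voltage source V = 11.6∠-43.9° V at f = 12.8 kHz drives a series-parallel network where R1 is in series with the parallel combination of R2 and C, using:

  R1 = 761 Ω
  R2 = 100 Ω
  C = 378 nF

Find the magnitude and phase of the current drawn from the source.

Step 1 — Angular frequency: ω = 2π·f = 2π·1.28e+04 = 8.042e+04 rad/s.
Step 2 — Component impedances:
  R1: Z = R = 761 Ω
  R2: Z = R = 100 Ω
  C: Z = 1/(jωC) = -j/(ω·C) = 0 - j32.89 Ω
Step 3 — Parallel branch: R2 || C = 1/(1/R2 + 1/C) = 9.764 - j29.68 Ω.
Step 4 — Series with R1: Z_total = R1 + (R2 || C) = 770.8 - j29.68 Ω = 771.3∠-2.2° Ω.
Step 5 — Source phasor: V = 11.6∠-43.9° V = 8.358 - j8.043 V.
Step 6 — Ohm's law: I = V / Z_total = (8.358 - j8.043) / (770.8 - j29.68) = 0.01123 - j0.01 A.
Step 7 — Convert to polar: |I| = 0.01504 A, ∠I = -41.7°.

I = 0.01504∠-41.7° A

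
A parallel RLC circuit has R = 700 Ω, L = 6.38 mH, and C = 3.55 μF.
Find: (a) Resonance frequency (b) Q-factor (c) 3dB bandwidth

Step 1 — Resonance: ω₀ = 1/√(LC) = 1/√(0.00638·3.55e-06) = 6645 rad/s.
Step 2 — f₀ = ω₀/(2π) = 1058 Hz.
Step 3 — Parallel Q: Q = R/(ω₀L) = 700/(6645·0.00638) = 16.51.
Step 4 — Bandwidth: Δω = ω₀/Q = 402.4 rad/s; BW = Δω/(2π) = 64.05 Hz.

(a) f₀ = 1058 Hz  (b) Q = 16.51  (c) BW = 64.05 Hz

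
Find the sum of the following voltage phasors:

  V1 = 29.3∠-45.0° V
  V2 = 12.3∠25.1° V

Step 1 — Convert each phasor to rectangular form:
  V1 = 29.3·(cos(-45.0°) + j·sin(-45.0°)) = 20.72 - j20.72 V
  V2 = 12.3·(cos(25.1°) + j·sin(25.1°)) = 11.14 + j5.218 V
Step 2 — Sum components: V_total = 31.86 - j15.5 V.
Step 3 — Convert to polar: |V_total| = 35.43 V, ∠V_total = -25.9°.

V_total = 35.43∠-25.9° V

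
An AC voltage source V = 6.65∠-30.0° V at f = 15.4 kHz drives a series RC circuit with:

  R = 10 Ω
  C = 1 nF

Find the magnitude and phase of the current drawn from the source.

Step 1 — Angular frequency: ω = 2π·f = 2π·1.54e+04 = 9.676e+04 rad/s.
Step 2 — Component impedances:
  R: Z = R = 10 Ω
  C: Z = 1/(jωC) = -j/(ω·C) = 0 - j1.033e+04 Ω
Step 3 — Series combination: Z_total = R + C = 10 - j1.033e+04 Ω = 1.033e+04∠-89.9° Ω.
Step 4 — Source phasor: V = 6.65∠-30.0° V = 5.759 - j3.325 V.
Step 5 — Ohm's law: I = V / Z_total = (5.759 - j3.325) / (10 - j1.033e+04) = 0.0003223 + j0.0005569 A.
Step 6 — Convert to polar: |I| = 0.0006435 A, ∠I = 59.9°.

I = 0.0006435∠59.9° A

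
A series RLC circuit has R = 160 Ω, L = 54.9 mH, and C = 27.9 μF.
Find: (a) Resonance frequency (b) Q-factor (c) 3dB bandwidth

Step 1 — Resonance condition Im(Z)=0 gives ω₀ = 1/√(LC).
Step 2 — ω₀ = 1/√(0.0549·2.79e-05) = 808 rad/s.
Step 3 — f₀ = ω₀/(2π) = 128.6 Hz.
Step 4 — Series Q: Q = ω₀L/R = 808·0.0549/160 = 0.2772.
Step 5 — 3dB bandwidth: Δω = ω₀/Q = 2914 rad/s; BW = Δω/(2π) = 463.8 Hz.

(a) f₀ = 128.6 Hz  (b) Q = 0.2772  (c) BW = 463.8 Hz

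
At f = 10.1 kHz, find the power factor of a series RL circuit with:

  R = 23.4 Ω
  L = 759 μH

Step 1 — Angular frequency: ω = 2π·f = 2π·1.01e+04 = 6.346e+04 rad/s.
Step 2 — Component impedances:
  R: Z = R = 23.4 Ω
  L: Z = jωL = j·6.346e+04·0.000759 = 0 + j48.17 Ω
Step 3 — Series combination: Z_total = R + L = 23.4 + j48.17 Ω = 53.55∠64.1° Ω.
Step 4 — Power factor: PF = cos(φ) = Re(Z)/|Z| = 23.4/53.55 = 0.437.
Step 5 — Type: Im(Z) = 48.17 ⇒ lagging (phase φ = 64.1°).

PF = 0.437 (lagging, φ = 64.1°)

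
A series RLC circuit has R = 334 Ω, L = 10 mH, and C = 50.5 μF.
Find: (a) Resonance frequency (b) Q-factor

Step 1 — Resonance condition Im(Z)=0 gives ω₀ = 1/√(LC).
Step 2 — ω₀ = 1/√(0.01·5.05e-05) = 1407 rad/s.
Step 3 — f₀ = ω₀/(2π) = 224 Hz.
Step 4 — Series Q: Q = ω₀L/R = 1407·0.01/334 = 0.04213.

(a) f₀ = 224 Hz  (b) Q = 0.04213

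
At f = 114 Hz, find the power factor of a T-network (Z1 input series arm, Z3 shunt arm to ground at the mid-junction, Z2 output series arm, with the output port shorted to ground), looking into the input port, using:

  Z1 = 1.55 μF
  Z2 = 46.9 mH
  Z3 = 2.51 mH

Step 1 — Angular frequency: ω = 2π·f = 2π·114 = 716.3 rad/s.
Step 2 — Component impedances:
  Z1: Z = 1/(jωC) = -j/(ω·C) = 0 - j900.7 Ω
  Z2: Z = jωL = j·716.3·0.0469 = 0 + j33.59 Ω
  Z3: Z = jωL = j·716.3·0.00251 = 0 + j1.798 Ω
Step 3 — With the output port shorted to ground, the output series arm Z2 runs from the junction to ground; the shunt arm Z3 also runs from the junction to ground. They appear in parallel: Z3 || Z2 = 0 + j1.707 Ω.
Step 4 — Series with input arm Z1: Z_in = Z1 + (Z3 || Z2) = 0 - j899 Ω = 899∠-90.0° Ω.
Step 5 — Power factor: PF = cos(φ) = Re(Z)/|Z| = 0/899 = 0.
Step 6 — Type: Im(Z) = -899 ⇒ leading (phase φ = -90.0°).

PF = 0 (leading, φ = -90.0°)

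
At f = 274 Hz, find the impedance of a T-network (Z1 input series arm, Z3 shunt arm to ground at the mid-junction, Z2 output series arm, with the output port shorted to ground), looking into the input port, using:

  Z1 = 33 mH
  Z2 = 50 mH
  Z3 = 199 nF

Step 1 — Angular frequency: ω = 2π·f = 2π·274 = 1722 rad/s.
Step 2 — Component impedances:
  Z1: Z = jωL = j·1722·0.033 = 0 + j56.81 Ω
  Z2: Z = jωL = j·1722·0.05 = 0 + j86.08 Ω
  Z3: Z = 1/(jωC) = -j/(ω·C) = 0 - j2919 Ω
Step 3 — With the output port shorted to ground, the output series arm Z2 runs from the junction to ground; the shunt arm Z3 also runs from the junction to ground. They appear in parallel: Z3 || Z2 = 0 + j88.7 Ω.
Step 4 — Series with input arm Z1: Z_in = Z1 + (Z3 || Z2) = 0 + j145.5 Ω = 145.5∠90.0° Ω.

Z = 0 + j145.5 Ω = 145.5∠90.0° Ω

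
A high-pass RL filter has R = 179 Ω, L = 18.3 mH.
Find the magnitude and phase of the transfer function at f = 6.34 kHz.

Step 1 — Angular frequency: ω = 2π·6340 = 3.984e+04 rad/s.
Step 2 — Transfer function: H(jω) = jωL/(R + jωL).
Step 3 — Numerator jωL = j·729; denominator R + jωL = 179 + j729.
Step 4 — H = 0.9431 + j0.2316.
Step 5 — Magnitude: |H| = 0.9712 (-0.3 dB); phase: φ = 13.8°.

|H| = 0.9712 (-0.3 dB), φ = 13.8°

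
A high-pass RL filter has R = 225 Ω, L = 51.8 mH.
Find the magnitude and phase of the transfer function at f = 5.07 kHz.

Step 1 — Angular frequency: ω = 2π·5070 = 3.186e+04 rad/s.
Step 2 — Transfer function: H(jω) = jωL/(R + jωL).
Step 3 — Numerator jωL = j·1650; denominator R + jωL = 225 + j1650.
Step 4 — H = 0.9817 + j0.1339.
Step 5 — Magnitude: |H| = 0.9908 (-0.1 dB); phase: φ = 7.8°.

|H| = 0.9908 (-0.1 dB), φ = 7.8°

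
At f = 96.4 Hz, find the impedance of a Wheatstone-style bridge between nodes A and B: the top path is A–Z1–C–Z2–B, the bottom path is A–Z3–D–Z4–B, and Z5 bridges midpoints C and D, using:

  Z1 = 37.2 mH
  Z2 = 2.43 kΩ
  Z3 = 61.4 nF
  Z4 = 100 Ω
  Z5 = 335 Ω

Step 1 — Angular frequency: ω = 2π·f = 2π·96.4 = 605.7 rad/s.
Step 2 — Component impedances:
  Z1: Z = jωL = j·605.7·0.0372 = 0 + j22.53 Ω
  Z2: Z = R = 2430 Ω
  Z3: Z = 1/(jωC) = -j/(ω·C) = 0 - j2.689e+04 Ω
  Z4: Z = R = 100 Ω
  Z5: Z = R = 335 Ω
Step 3 — Bridge requires nodal analysis (the Z5 bridge couples midpoints C and D, so the two paths cannot be reduced to a simple series/parallel combination). Setting node B to ground and injecting 1 A at node A, the 3-node admittance system at A, C, D solves to V_A = Z_AB = 369.4 + j19.54 Ω = 369.9∠3.0° Ω.

Z = 369.4 + j19.54 Ω = 369.9∠3.0° Ω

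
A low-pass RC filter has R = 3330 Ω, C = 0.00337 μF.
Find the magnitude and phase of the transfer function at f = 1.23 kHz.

Step 1 — Angular frequency: ω = 2π·1230 = 7728 rad/s.
Step 2 — Transfer function: H(jω) = 1/(1 + jωRC).
Step 3 — Denominator: 1 + jωRC = 1 + j·7728·3330·3.37e-09 = 1 + j0.08673.
Step 4 — H = 0.9925 - j0.08608.
Step 5 — Magnitude: |H| = 0.9963 (-0.0 dB); phase: φ = -5.0°.

|H| = 0.9963 (-0.0 dB), φ = -5.0°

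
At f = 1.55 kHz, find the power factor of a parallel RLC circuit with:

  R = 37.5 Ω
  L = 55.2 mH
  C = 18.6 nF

Step 1 — Angular frequency: ω = 2π·f = 2π·1550 = 9739 rad/s.
Step 2 — Component impedances:
  R: Z = R = 37.5 Ω
  L: Z = jωL = j·9739·0.0552 = 0 + j537.6 Ω
  C: Z = 1/(jωC) = -j/(ω·C) = 0 - j5520 Ω
Step 3 — Parallel combination: 1/Z_total = 1/R + 1/L + 1/C; Z_total = 37.35 + j2.352 Ω = 37.43∠3.6° Ω.
Step 4 — Power factor: PF = cos(φ) = Re(Z)/|Z| = 37.352/37.426 = 0.998.
Step 5 — Type: Im(Z) = 2.352 ⇒ lagging (phase φ = 3.6°).

PF = 0.998 (lagging, φ = 3.6°)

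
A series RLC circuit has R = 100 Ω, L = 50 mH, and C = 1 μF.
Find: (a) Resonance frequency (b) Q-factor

Step 1 — Resonance condition Im(Z)=0 gives ω₀ = 1/√(LC).
Step 2 — ω₀ = 1/√(0.05·1e-06) = 4472 rad/s.
Step 3 — f₀ = ω₀/(2π) = 711.8 Hz.
Step 4 — Series Q: Q = ω₀L/R = 4472·0.05/100 = 2.236.

(a) f₀ = 711.8 Hz  (b) Q = 2.236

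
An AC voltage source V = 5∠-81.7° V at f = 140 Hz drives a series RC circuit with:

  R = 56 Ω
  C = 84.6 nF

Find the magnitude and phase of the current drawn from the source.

Step 1 — Angular frequency: ω = 2π·f = 2π·140 = 879.6 rad/s.
Step 2 — Component impedances:
  R: Z = R = 56 Ω
  C: Z = 1/(jωC) = -j/(ω·C) = 0 - j1.344e+04 Ω
Step 3 — Series combination: Z_total = R + C = 56 - j1.344e+04 Ω = 1.344e+04∠-89.8° Ω.
Step 4 — Source phasor: V = 5∠-81.7° V = 0.7218 - j4.948 V.
Step 5 — Ohm's law: I = V / Z_total = (0.7218 - j4.948) / (56 - j1.344e+04) = 0.0003684 + j5.218e-05 A.
Step 6 — Convert to polar: |I| = 0.0003721 A, ∠I = 8.1°.

I = 0.0003721∠8.1° A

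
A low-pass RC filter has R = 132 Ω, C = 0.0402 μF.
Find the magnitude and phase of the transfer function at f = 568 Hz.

Step 1 — Angular frequency: ω = 2π·568 = 3569 rad/s.
Step 2 — Transfer function: H(jω) = 1/(1 + jωRC).
Step 3 — Denominator: 1 + jωRC = 1 + j·3569·132·4.02e-08 = 1 + j0.01894.
Step 4 — H = 0.9996 - j0.01893.
Step 5 — Magnitude: |H| = 0.9998 (-0.0 dB); phase: φ = -1.1°.

|H| = 0.9998 (-0.0 dB), φ = -1.1°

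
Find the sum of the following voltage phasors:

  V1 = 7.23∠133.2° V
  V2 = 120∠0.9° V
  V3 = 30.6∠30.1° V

Step 1 — Convert each phasor to rectangular form:
  V1 = 7.23·(cos(133.2°) + j·sin(133.2°)) = -4.949 + j5.27 V
  V2 = 120·(cos(0.9°) + j·sin(0.9°)) = 120 + j1.885 V
  V3 = 30.6·(cos(30.1°) + j·sin(30.1°)) = 26.47 + j15.35 V
Step 2 — Sum components: V_total = 141.5 + j22.5 V.
Step 3 — Convert to polar: |V_total| = 143.3 V, ∠V_total = 9.0°.

V_total = 143.3∠9.0° V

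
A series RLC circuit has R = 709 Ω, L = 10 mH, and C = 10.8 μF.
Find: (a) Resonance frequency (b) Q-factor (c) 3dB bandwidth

Step 1 — Resonance: ω₀ = 1/√(LC) = 1/√(0.01·1.08e-05) = 3043 rad/s.
Step 2 — f₀ = ω₀/(2π) = 484.3 Hz.
Step 3 — Series Q: Q = ω₀L/R = 3043·0.01/709 = 0.04292.
Step 4 — Bandwidth: Δω = ω₀/Q = 7.09e+04 rad/s; BW = Δω/(2π) = 1.128e+04 Hz.

(a) f₀ = 484.3 Hz  (b) Q = 0.04292  (c) BW = 1.128e+04 Hz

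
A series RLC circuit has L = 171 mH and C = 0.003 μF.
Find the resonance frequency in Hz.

Step 1 — Resonance condition Im(Z)=0 gives ω₀ = 1/√(LC).
Step 2 — ω₀ = 1/√(0.171·3e-09) = 4.415e+04 rad/s.
Step 3 — f₀ = ω₀/(2π) = 7027 Hz.

f₀ = 7027 Hz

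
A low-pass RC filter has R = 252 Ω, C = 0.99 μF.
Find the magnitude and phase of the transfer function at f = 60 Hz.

Step 1 — Angular frequency: ω = 2π·60 = 377 rad/s.
Step 2 — Transfer function: H(jω) = 1/(1 + jωRC).
Step 3 — Denominator: 1 + jωRC = 1 + j·377·252·9.9e-07 = 1 + j0.09405.
Step 4 — H = 0.9912 - j0.09323.
Step 5 — Magnitude: |H| = 0.9956 (-0.0 dB); phase: φ = -5.4°.

|H| = 0.9956 (-0.0 dB), φ = -5.4°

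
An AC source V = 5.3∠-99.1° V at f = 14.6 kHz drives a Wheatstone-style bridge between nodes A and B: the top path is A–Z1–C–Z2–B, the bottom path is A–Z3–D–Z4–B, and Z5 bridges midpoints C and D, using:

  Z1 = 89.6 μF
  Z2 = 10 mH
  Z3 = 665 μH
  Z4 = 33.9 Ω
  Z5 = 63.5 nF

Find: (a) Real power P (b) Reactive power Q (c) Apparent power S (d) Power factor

Step 1 — Angular frequency: ω = 2π·f = 2π·1.46e+04 = 9.173e+04 rad/s.
Step 2 — Component impedances:
  Z1: Z = 1/(jωC) = -j/(ω·C) = 0 - j0.1217 Ω
  Z2: Z = jωL = j·9.173e+04·0.01 = 0 + j917.3 Ω
  Z3: Z = jωL = j·9.173e+04·0.000665 = 0 + j61 Ω
  Z4: Z = R = 33.9 Ω
  Z5: Z = 1/(jωC) = -j/(ω·C) = 0 - j171.7 Ω
Step 3 — Bridge requires nodal analysis (the Z5 bridge couples midpoints C and D, so the two paths cannot be reduced to a simple series/parallel combination). Setting node B to ground and injecting 1 A at node A, the 3-node admittance system at A, C, D solves to V_A = Z_AB = 27.83 + j86.69 Ω = 91.05∠72.2° Ω.
Step 4 — Source phasor: V = 5.3∠-99.1° V = -0.8382 - j5.233 V.
Step 5 — Current: I = V / Z = -0.05754 - j0.008802 A = 0.05821∠-171.3° A.
Step 6 — Complex power: S = V·I* = 0.09429 + j0.2937 VA.
Step 7 — Real power: P = Re(S) = 0.09429 W.
Step 8 — Reactive power: Q = Im(S) = 0.2937 VAR.
Step 9 — Apparent power: |S| = 0.3085 VA.
Step 10 — Power factor: PF = P/|S| = 0.3056 (lagging).

(a) P = 0.09429 W  (b) Q = 0.2937 VAR  (c) S = 0.3085 VA  (d) PF = 0.3056 (lagging)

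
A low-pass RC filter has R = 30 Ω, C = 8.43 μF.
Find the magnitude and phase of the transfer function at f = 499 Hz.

Step 1 — Angular frequency: ω = 2π·499 = 3135 rad/s.
Step 2 — Transfer function: H(jω) = 1/(1 + jωRC).
Step 3 — Denominator: 1 + jωRC = 1 + j·3135·30·8.43e-06 = 1 + j0.7929.
Step 4 — H = 0.614 - j0.4868.
Step 5 — Magnitude: |H| = 0.7836 (-2.1 dB); phase: φ = -38.4°.

|H| = 0.7836 (-2.1 dB), φ = -38.4°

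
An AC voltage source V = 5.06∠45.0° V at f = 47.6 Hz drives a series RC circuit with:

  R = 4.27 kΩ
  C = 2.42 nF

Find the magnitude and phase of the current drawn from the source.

Step 1 — Angular frequency: ω = 2π·f = 2π·47.6 = 299.1 rad/s.
Step 2 — Component impedances:
  R: Z = R = 4270 Ω
  C: Z = 1/(jωC) = -j/(ω·C) = 0 - j1.382e+06 Ω
Step 3 — Series combination: Z_total = R + C = 4270 - j1.382e+06 Ω = 1.382e+06∠-89.8° Ω.
Step 4 — Source phasor: V = 5.06∠45.0° V = 3.578 + j3.578 V.
Step 5 — Ohm's law: I = V / Z_total = (3.578 + j3.578) / (4270 - j1.382e+06) = -2.582e-06 + j2.598e-06 A.
Step 6 — Convert to polar: |I| = 3.662e-06 A, ∠I = 134.8°.

I = 3.662e-06∠134.8° A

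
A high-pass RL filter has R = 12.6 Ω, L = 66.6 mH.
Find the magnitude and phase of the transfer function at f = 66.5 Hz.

Step 1 — Angular frequency: ω = 2π·66.5 = 417.8 rad/s.
Step 2 — Transfer function: H(jω) = jωL/(R + jωL).
Step 3 — Numerator jωL = j·27.83; denominator R + jωL = 12.6 + j27.83.
Step 4 — H = 0.8299 + j0.3758.
Step 5 — Magnitude: |H| = 0.911 (-0.8 dB); phase: φ = 24.4°.

|H| = 0.911 (-0.8 dB), φ = 24.4°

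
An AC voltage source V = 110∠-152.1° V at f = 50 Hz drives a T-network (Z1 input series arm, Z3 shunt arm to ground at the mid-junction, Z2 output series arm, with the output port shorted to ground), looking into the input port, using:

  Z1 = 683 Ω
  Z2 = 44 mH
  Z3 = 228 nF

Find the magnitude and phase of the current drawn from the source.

Step 1 — Angular frequency: ω = 2π·f = 2π·50 = 314.2 rad/s.
Step 2 — Component impedances:
  Z1: Z = R = 683 Ω
  Z2: Z = jωL = j·314.2·0.044 = 0 + j13.82 Ω
  Z3: Z = 1/(jωC) = -j/(ω·C) = 0 - j1.396e+04 Ω
Step 3 — With the output port shorted to ground, the output series arm Z2 runs from the junction to ground; the shunt arm Z3 also runs from the junction to ground. They appear in parallel: Z3 || Z2 = 0 + j13.84 Ω.
Step 4 — Series with input arm Z1: Z_in = Z1 + (Z3 || Z2) = 683 + j13.84 Ω = 683.1∠1.2° Ω.
Step 5 — Source phasor: V = 110∠-152.1° V = -97.21 - j51.47 V.
Step 6 — Ohm's law: I = V / Z_total = (-97.21 - j51.47) / (683 + j13.84) = -0.1438 - j0.07245 A.
Step 7 — Convert to polar: |I| = 0.161 A, ∠I = -153.3°.

I = 0.161∠-153.3° A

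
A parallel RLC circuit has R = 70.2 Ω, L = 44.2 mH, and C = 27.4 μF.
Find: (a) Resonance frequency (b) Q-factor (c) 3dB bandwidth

Step 1 — Resonance: ω₀ = 1/√(LC) = 1/√(0.0442·2.74e-05) = 908.7 rad/s.
Step 2 — f₀ = ω₀/(2π) = 144.6 Hz.
Step 3 — Parallel Q: Q = R/(ω₀L) = 70.2/(908.7·0.0442) = 1.748.
Step 4 — Bandwidth: Δω = ω₀/Q = 519.9 rad/s; BW = Δω/(2π) = 82.74 Hz.

(a) f₀ = 144.6 Hz  (b) Q = 1.748  (c) BW = 82.74 Hz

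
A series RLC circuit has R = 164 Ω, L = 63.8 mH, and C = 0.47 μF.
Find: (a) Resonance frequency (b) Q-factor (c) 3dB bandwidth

Step 1 — Resonance condition Im(Z)=0 gives ω₀ = 1/√(LC).
Step 2 — ω₀ = 1/√(0.0638·4.7e-07) = 5775 rad/s.
Step 3 — f₀ = ω₀/(2π) = 919.1 Hz.
Step 4 — Series Q: Q = ω₀L/R = 5775·0.0638/164 = 2.247.
Step 5 — 3dB bandwidth: Δω = ω₀/Q = 2571 rad/s; BW = Δω/(2π) = 409.1 Hz.

(a) f₀ = 919.1 Hz  (b) Q = 2.247  (c) BW = 409.1 Hz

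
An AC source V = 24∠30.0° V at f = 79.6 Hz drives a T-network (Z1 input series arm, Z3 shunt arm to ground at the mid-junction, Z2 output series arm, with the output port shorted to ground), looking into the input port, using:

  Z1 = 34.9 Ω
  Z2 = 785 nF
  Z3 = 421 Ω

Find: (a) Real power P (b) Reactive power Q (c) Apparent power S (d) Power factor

Step 1 — Angular frequency: ω = 2π·f = 2π·79.6 = 500.1 rad/s.
Step 2 — Component impedances:
  Z1: Z = R = 34.9 Ω
  Z2: Z = 1/(jωC) = -j/(ω·C) = 0 - j2547 Ω
  Z3: Z = R = 421 Ω
Step 3 — With the output port shorted to ground, the output series arm Z2 runs from the junction to ground; the shunt arm Z3 also runs from the junction to ground. They appear in parallel: Z3 || Z2 = 409.8 - j67.74 Ω.
Step 4 — Series with input arm Z1: Z_in = Z1 + (Z3 || Z2) = 444.7 - j67.74 Ω = 449.8∠-8.7° Ω.
Step 5 — Source phasor: V = 24∠30.0° V = 20.78 + j12 V.
Step 6 — Current: I = V / Z = 0.04166 + j0.03333 A = 0.05335∠38.7° A.
Step 7 — Complex power: S = V·I* = 1.266 - j0.1928 VA.
Step 8 — Real power: P = Re(S) = 1.266 W.
Step 9 — Reactive power: Q = Im(S) = -0.1928 VAR.
Step 10 — Apparent power: |S| = 1.28 VA.
Step 11 — Power factor: PF = P/|S| = 0.9886 (leading).

(a) P = 1.266 W  (b) Q = -0.1928 VAR  (c) S = 1.28 VA  (d) PF = 0.9886 (leading)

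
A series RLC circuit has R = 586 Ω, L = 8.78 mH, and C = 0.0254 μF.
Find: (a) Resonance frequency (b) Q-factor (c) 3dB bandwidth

Step 1 — Resonance: ω₀ = 1/√(LC) = 1/√(0.00878·2.54e-08) = 6.696e+04 rad/s.
Step 2 — f₀ = ω₀/(2π) = 1.066e+04 Hz.
Step 3 — Series Q: Q = ω₀L/R = 6.696e+04·0.00878/586 = 1.003.
Step 4 — Bandwidth: Δω = ω₀/Q = 6.674e+04 rad/s; BW = Δω/(2π) = 1.062e+04 Hz.

(a) f₀ = 1.066e+04 Hz  (b) Q = 1.003  (c) BW = 1.062e+04 Hz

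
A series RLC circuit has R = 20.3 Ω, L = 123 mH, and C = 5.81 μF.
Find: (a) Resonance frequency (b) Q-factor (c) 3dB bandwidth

Step 1 — Resonance: ω₀ = 1/√(LC) = 1/√(0.123·5.81e-06) = 1183 rad/s.
Step 2 — f₀ = ω₀/(2π) = 188.3 Hz.
Step 3 — Series Q: Q = ω₀L/R = 1183·0.123/20.3 = 7.168.
Step 4 — Bandwidth: Δω = ω₀/Q = 165 rad/s; BW = Δω/(2π) = 26.27 Hz.

(a) f₀ = 188.3 Hz  (b) Q = 7.168  (c) BW = 26.27 Hz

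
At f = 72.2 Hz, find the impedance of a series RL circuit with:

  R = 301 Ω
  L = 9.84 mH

Step 1 — Angular frequency: ω = 2π·f = 2π·72.2 = 453.6 rad/s.
Step 2 — Component impedances:
  R: Z = R = 301 Ω
  L: Z = jωL = j·453.6·0.00984 = 0 + j4.464 Ω
Step 3 — Series combination: Z_total = R + L = 301 + j4.464 Ω = 301∠0.8° Ω.

Z = 301 + j4.464 Ω = 301∠0.8° Ω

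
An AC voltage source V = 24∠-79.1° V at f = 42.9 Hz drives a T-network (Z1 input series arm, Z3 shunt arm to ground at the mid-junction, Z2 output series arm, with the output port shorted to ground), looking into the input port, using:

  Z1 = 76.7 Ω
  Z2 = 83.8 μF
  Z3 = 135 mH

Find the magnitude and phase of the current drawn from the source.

Step 1 — Angular frequency: ω = 2π·f = 2π·42.9 = 269.5 rad/s.
Step 2 — Component impedances:
  Z1: Z = R = 76.7 Ω
  Z2: Z = 1/(jωC) = -j/(ω·C) = 0 - j44.27 Ω
  Z3: Z = jωL = j·269.5·0.135 = 0 + j36.39 Ω
Step 3 — With the output port shorted to ground, the output series arm Z2 runs from the junction to ground; the shunt arm Z3 also runs from the junction to ground. They appear in parallel: Z3 || Z2 = 0 + j204.4 Ω.
Step 4 — Series with input arm Z1: Z_in = Z1 + (Z3 || Z2) = 76.7 + j204.4 Ω = 218.3∠69.4° Ω.
Step 5 — Source phasor: V = 24∠-79.1° V = 4.538 - j23.57 V.
Step 6 — Ohm's law: I = V / Z_total = (4.538 - j23.57) / (76.7 + j204.4) = -0.09377 - j0.05739 A.
Step 7 — Convert to polar: |I| = 0.1099 A, ∠I = -148.5°.

I = 0.1099∠-148.5° A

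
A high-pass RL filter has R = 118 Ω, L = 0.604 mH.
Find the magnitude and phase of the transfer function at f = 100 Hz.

Step 1 — Angular frequency: ω = 2π·100 = 628.3 rad/s.
Step 2 — Transfer function: H(jω) = jωL/(R + jωL).
Step 3 — Numerator jωL = j·0.3795; denominator R + jωL = 118 + j0.3795.
Step 4 — H = 1.034e-05 + j0.003216.
Step 5 — Magnitude: |H| = 0.003216 (-49.9 dB); phase: φ = 89.8°.

|H| = 0.003216 (-49.9 dB), φ = 89.8°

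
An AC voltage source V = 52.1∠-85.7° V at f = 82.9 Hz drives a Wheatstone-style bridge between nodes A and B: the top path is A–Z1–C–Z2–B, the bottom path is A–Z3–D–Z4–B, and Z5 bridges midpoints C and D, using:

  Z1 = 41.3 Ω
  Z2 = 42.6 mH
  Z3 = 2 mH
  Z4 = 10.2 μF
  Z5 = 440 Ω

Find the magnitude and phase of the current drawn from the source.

Step 1 — Angular frequency: ω = 2π·f = 2π·82.9 = 520.9 rad/s.
Step 2 — Component impedances:
  Z1: Z = R = 41.3 Ω
  Z2: Z = jωL = j·520.9·0.0426 = 0 + j22.19 Ω
  Z3: Z = jωL = j·520.9·0.002 = 0 + j1.042 Ω
  Z4: Z = 1/(jωC) = -j/(ω·C) = 0 - j188.2 Ω
  Z5: Z = R = 440 Ω
Step 3 — Bridge requires nodal analysis (the Z5 bridge couples midpoints C and D, so the two paths cannot be reduced to a simple series/parallel combination). Setting node B to ground and injecting 1 A at node A, the 3-node admittance system at A, C, D solves to V_A = Z_AB = 46.13 + j14.61 Ω = 48.39∠17.6° Ω.
Step 4 — Source phasor: V = 52.1∠-85.7° V = 3.906 - j51.95 V.
Step 5 — Ohm's law: I = V / Z_total = (3.906 - j51.95) / (46.13 + j14.61) = -0.2472 - j1.048 A.
Step 6 — Convert to polar: |I| = 1.077 A, ∠I = -103.3°.

I = 1.077∠-103.3° A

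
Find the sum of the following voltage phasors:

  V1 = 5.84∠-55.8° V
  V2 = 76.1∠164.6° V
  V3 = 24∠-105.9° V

Step 1 — Convert each phasor to rectangular form:
  V1 = 5.84·(cos(-55.8°) + j·sin(-55.8°)) = 3.283 - j4.83 V
  V2 = 76.1·(cos(164.6°) + j·sin(164.6°)) = -73.37 + j20.21 V
  V3 = 24·(cos(-105.9°) + j·sin(-105.9°)) = -6.575 - j23.08 V
Step 2 — Sum components: V_total = -76.66 - j7.703 V.
Step 3 — Convert to polar: |V_total| = 77.05 V, ∠V_total = -174.3°.

V_total = 77.05∠-174.3° V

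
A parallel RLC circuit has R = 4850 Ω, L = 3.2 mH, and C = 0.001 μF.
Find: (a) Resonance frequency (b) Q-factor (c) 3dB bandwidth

Step 1 — Resonance: ω₀ = 1/√(LC) = 1/√(0.0032·1e-09) = 5.59e+05 rad/s.
Step 2 — f₀ = ω₀/(2π) = 8.897e+04 Hz.
Step 3 — Parallel Q: Q = R/(ω₀L) = 4850/(5.59e+05·0.0032) = 2.711.
Step 4 — Bandwidth: Δω = ω₀/Q = 2.062e+05 rad/s; BW = Δω/(2π) = 3.282e+04 Hz.

(a) f₀ = 8.897e+04 Hz  (b) Q = 2.711  (c) BW = 3.282e+04 Hz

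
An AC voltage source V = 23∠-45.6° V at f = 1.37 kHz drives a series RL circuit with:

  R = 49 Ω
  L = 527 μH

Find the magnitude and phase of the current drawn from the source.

Step 1 — Angular frequency: ω = 2π·f = 2π·1370 = 8608 rad/s.
Step 2 — Component impedances:
  R: Z = R = 49 Ω
  L: Z = jωL = j·8608·0.000527 = 0 + j4.536 Ω
Step 3 — Series combination: Z_total = R + L = 49 + j4.536 Ω = 49.21∠5.3° Ω.
Step 4 — Source phasor: V = 23∠-45.6° V = 16.09 - j16.43 V.
Step 5 — Ohm's law: I = V / Z_total = (16.09 - j16.43) / (49 + j4.536) = 0.2948 - j0.3627 A.
Step 6 — Convert to polar: |I| = 0.4674 A, ∠I = -50.9°.

I = 0.4674∠-50.9° A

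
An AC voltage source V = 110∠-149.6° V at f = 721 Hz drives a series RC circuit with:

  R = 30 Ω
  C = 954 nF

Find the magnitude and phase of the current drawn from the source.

Step 1 — Angular frequency: ω = 2π·f = 2π·721 = 4530 rad/s.
Step 2 — Component impedances:
  R: Z = R = 30 Ω
  C: Z = 1/(jωC) = -j/(ω·C) = 0 - j231.4 Ω
Step 3 — Series combination: Z_total = R + C = 30 - j231.4 Ω = 233.3∠-82.6° Ω.
Step 4 — Source phasor: V = 110∠-149.6° V = -94.88 - j55.66 V.
Step 5 — Ohm's law: I = V / Z_total = (-94.88 - j55.66) / (30 - j231.4) = 0.1843 - j0.4339 A.
Step 6 — Convert to polar: |I| = 0.4715 A, ∠I = -67.0°.

I = 0.4715∠-67.0° A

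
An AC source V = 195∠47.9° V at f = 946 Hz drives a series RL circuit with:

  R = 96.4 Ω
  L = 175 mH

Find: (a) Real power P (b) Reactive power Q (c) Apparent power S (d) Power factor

Step 1 — Angular frequency: ω = 2π·f = 2π·946 = 5944 rad/s.
Step 2 — Component impedances:
  R: Z = R = 96.4 Ω
  L: Z = jωL = j·5944·0.175 = 0 + j1040 Ω
Step 3 — Series combination: Z_total = R + L = 96.4 + j1040 Ω = 1045∠84.7° Ω.
Step 4 — Source phasor: V = 195∠47.9° V = 130.7 + j144.7 V.
Step 5 — Current: I = V / Z = 0.1495 - j0.1118 A = 0.1867∠-36.8° A.
Step 6 — Complex power: S = V·I* = 3.359 + j36.24 VA.
Step 7 — Real power: P = Re(S) = 3.359 W.
Step 8 — Reactive power: Q = Im(S) = 36.24 VAR.
Step 9 — Apparent power: |S| = 36.4 VA.
Step 10 — Power factor: PF = P/|S| = 0.09228 (lagging).

(a) P = 3.359 W  (b) Q = 36.24 VAR  (c) S = 36.4 VA  (d) PF = 0.09228 (lagging)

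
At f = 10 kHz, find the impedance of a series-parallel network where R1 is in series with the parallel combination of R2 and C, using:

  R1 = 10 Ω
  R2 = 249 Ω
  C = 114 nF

Step 1 — Angular frequency: ω = 2π·f = 2π·1e+04 = 6.283e+04 rad/s.
Step 2 — Component impedances:
  R1: Z = R = 10 Ω
  R2: Z = R = 249 Ω
  C: Z = 1/(jωC) = -j/(ω·C) = 0 - j139.6 Ω
Step 3 — Parallel branch: R2 || C = 1/(1/R2 + 1/C) = 59.55 - j106.2 Ω.
Step 4 — Series with R1: Z_total = R1 + (R2 || C) = 69.55 - j106.2 Ω = 127∠-56.8° Ω.

Z = 69.55 - j106.2 Ω = 127∠-56.8° Ω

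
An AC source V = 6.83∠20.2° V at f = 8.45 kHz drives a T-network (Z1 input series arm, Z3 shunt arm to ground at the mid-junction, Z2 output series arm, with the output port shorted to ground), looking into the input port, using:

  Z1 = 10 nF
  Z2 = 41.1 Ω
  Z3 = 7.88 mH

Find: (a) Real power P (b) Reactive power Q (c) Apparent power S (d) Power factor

Step 1 — Angular frequency: ω = 2π·f = 2π·8450 = 5.309e+04 rad/s.
Step 2 — Component impedances:
  Z1: Z = 1/(jωC) = -j/(ω·C) = 0 - j1883 Ω
  Z2: Z = R = 41.1 Ω
  Z3: Z = jωL = j·5.309e+04·0.00788 = 0 + j418.4 Ω
Step 3 — With the output port shorted to ground, the output series arm Z2 runs from the junction to ground; the shunt arm Z3 also runs from the junction to ground. They appear in parallel: Z3 || Z2 = 40.71 + j3.999 Ω.
Step 4 — Series with input arm Z1: Z_in = Z1 + (Z3 || Z2) = 40.71 - j1879 Ω = 1880∠-88.8° Ω.
Step 5 — Source phasor: V = 6.83∠20.2° V = 6.41 + j2.358 V.
Step 6 — Current: I = V / Z = -0.00118 + j0.003436 A = 0.003633∠109.0° A.
Step 7 — Complex power: S = V·I* = 0.0005373 - j0.02481 VA.
Step 8 — Real power: P = Re(S) = 0.0005373 W.
Step 9 — Reactive power: Q = Im(S) = -0.02481 VAR.
Step 10 — Apparent power: |S| = 0.02481 VA.
Step 11 — Power factor: PF = P/|S| = 0.02165 (leading).

(a) P = 0.0005373 W  (b) Q = -0.02481 VAR  (c) S = 0.02481 VA  (d) PF = 0.02165 (leading)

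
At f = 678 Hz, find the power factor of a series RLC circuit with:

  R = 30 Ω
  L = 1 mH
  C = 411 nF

Step 1 — Angular frequency: ω = 2π·f = 2π·678 = 4260 rad/s.
Step 2 — Component impedances:
  R: Z = R = 30 Ω
  L: Z = jωL = j·4260·0.001 = 0 + j4.26 Ω
  C: Z = 1/(jωC) = -j/(ω·C) = 0 - j571.1 Ω
Step 3 — Series combination: Z_total = R + L + C = 30 - j566.9 Ω = 567.7∠-87.0° Ω.
Step 4 — Power factor: PF = cos(φ) = Re(Z)/|Z| = 30/567.68 = 0.05285.
Step 5 — Type: Im(Z) = -566.9 ⇒ leading (phase φ = -87.0°).

PF = 0.05285 (leading, φ = -87.0°)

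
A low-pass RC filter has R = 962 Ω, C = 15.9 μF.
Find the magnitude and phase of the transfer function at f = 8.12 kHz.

Step 1 — Angular frequency: ω = 2π·8120 = 5.102e+04 rad/s.
Step 2 — Transfer function: H(jω) = 1/(1 + jωRC).
Step 3 — Denominator: 1 + jωRC = 1 + j·5.102e+04·962·1.59e-05 = 1 + j780.4.
Step 4 — H = 1.642e-06 - j0.001281.
Step 5 — Magnitude: |H| = 0.001281 (-57.8 dB); phase: φ = -89.9°.

|H| = 0.001281 (-57.8 dB), φ = -89.9°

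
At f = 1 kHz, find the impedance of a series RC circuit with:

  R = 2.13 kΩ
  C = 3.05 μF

Step 1 — Angular frequency: ω = 2π·f = 2π·1000 = 6283 rad/s.
Step 2 — Component impedances:
  R: Z = R = 2130 Ω
  C: Z = 1/(jωC) = -j/(ω·C) = 0 - j52.18 Ω
Step 3 — Series combination: Z_total = R + C = 2130 - j52.18 Ω = 2131∠-1.4° Ω.

Z = 2130 - j52.18 Ω = 2131∠-1.4° Ω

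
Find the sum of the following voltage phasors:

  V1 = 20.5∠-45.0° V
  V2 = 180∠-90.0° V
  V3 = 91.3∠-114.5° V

Step 1 — Convert each phasor to rectangular form:
  V1 = 20.5·(cos(-45.0°) + j·sin(-45.0°)) = 14.5 - j14.5 V
  V2 = 180·(cos(-90.0°) + j·sin(-90.0°)) = 0 - j180 V
  V3 = 91.3·(cos(-114.5°) + j·sin(-114.5°)) = -37.86 - j83.08 V
Step 2 — Sum components: V_total = -23.37 - j277.6 V.
Step 3 — Convert to polar: |V_total| = 278.6 V, ∠V_total = -94.8°.

V_total = 278.6∠-94.8° V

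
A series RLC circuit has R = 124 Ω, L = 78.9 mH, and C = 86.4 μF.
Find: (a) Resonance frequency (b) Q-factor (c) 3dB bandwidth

Step 1 — Resonance: ω₀ = 1/√(LC) = 1/√(0.0789·8.64e-05) = 383 rad/s.
Step 2 — f₀ = ω₀/(2π) = 60.96 Hz.
Step 3 — Series Q: Q = ω₀L/R = 383·0.0789/124 = 0.2437.
Step 4 — Bandwidth: Δω = ω₀/Q = 1572 rad/s; BW = Δω/(2π) = 250.1 Hz.

(a) f₀ = 60.96 Hz  (b) Q = 0.2437  (c) BW = 250.1 Hz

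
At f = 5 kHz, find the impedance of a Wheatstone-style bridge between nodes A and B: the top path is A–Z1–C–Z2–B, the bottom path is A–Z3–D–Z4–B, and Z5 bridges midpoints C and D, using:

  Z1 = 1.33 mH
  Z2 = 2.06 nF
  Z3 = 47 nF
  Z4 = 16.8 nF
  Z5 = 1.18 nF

Step 1 — Angular frequency: ω = 2π·f = 2π·5000 = 3.142e+04 rad/s.
Step 2 — Component impedances:
  Z1: Z = jωL = j·3.142e+04·0.00133 = 0 + j41.78 Ω
  Z2: Z = 1/(jωC) = -j/(ω·C) = 0 - j1.545e+04 Ω
  Z3: Z = 1/(jωC) = -j/(ω·C) = 0 - j677.3 Ω
  Z4: Z = 1/(jωC) = -j/(ω·C) = 0 - j1895 Ω
  Z5: Z = 1/(jωC) = -j/(ω·C) = 0 - j2.698e+04 Ω
Step 3 — Bridge requires nodal analysis (the Z5 bridge couples midpoints C and D, so the two paths cannot be reduced to a simple series/parallel combination). Setting node B to ground and injecting 1 A at node A, the 3-node admittance system at A, C, D solves to V_A = Z_AB = 0 - j2192 Ω = 2192∠-90.0° Ω.

Z = 0 - j2192 Ω = 2192∠-90.0° Ω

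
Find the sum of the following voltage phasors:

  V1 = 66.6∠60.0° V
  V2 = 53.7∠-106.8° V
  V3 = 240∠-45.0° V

Step 1 — Convert each phasor to rectangular form:
  V1 = 66.6·(cos(60.0°) + j·sin(60.0°)) = 33.3 + j57.68 V
  V2 = 53.7·(cos(-106.8°) + j·sin(-106.8°)) = -15.52 - j51.41 V
  V3 = 240·(cos(-45.0°) + j·sin(-45.0°)) = 169.7 - j169.7 V
Step 2 — Sum components: V_total = 187.5 - j163.4 V.
Step 3 — Convert to polar: |V_total| = 248.7 V, ∠V_total = -41.1°.

V_total = 248.7∠-41.1° V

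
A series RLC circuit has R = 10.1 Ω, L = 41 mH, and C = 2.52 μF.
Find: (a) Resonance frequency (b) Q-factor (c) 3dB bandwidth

Step 1 — Resonance: ω₀ = 1/√(LC) = 1/√(0.041·2.52e-06) = 3111 rad/s.
Step 2 — f₀ = ω₀/(2π) = 495.1 Hz.
Step 3 — Series Q: Q = ω₀L/R = 3111·0.041/10.1 = 12.63.
Step 4 — Bandwidth: Δω = ω₀/Q = 246.3 rad/s; BW = Δω/(2π) = 39.21 Hz.

(a) f₀ = 495.1 Hz  (b) Q = 12.63  (c) BW = 39.21 Hz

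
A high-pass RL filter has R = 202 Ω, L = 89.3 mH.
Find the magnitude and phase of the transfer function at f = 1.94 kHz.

Step 1 — Angular frequency: ω = 2π·1940 = 1.219e+04 rad/s.
Step 2 — Transfer function: H(jω) = jωL/(R + jωL).
Step 3 — Numerator jωL = j·1089; denominator R + jωL = 202 + j1089.
Step 4 — H = 0.9667 + j0.1794.
Step 5 — Magnitude: |H| = 0.9832 (-0.1 dB); phase: φ = 10.5°.

|H| = 0.9832 (-0.1 dB), φ = 10.5°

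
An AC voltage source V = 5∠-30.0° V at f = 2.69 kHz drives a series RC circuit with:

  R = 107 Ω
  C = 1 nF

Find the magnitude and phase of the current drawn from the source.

Step 1 — Angular frequency: ω = 2π·f = 2π·2690 = 1.69e+04 rad/s.
Step 2 — Component impedances:
  R: Z = R = 107 Ω
  C: Z = 1/(jωC) = -j/(ω·C) = 0 - j5.917e+04 Ω
Step 3 — Series combination: Z_total = R + C = 107 - j5.917e+04 Ω = 5.917e+04∠-89.9° Ω.
Step 4 — Source phasor: V = 5∠-30.0° V = 4.33 - j2.5 V.
Step 5 — Ohm's law: I = V / Z_total = (4.33 - j2.5) / (107 - j5.917e+04) = 4.239e-05 + j7.311e-05 A.
Step 6 — Convert to polar: |I| = 8.451e-05 A, ∠I = 59.9°.

I = 8.451e-05∠59.9° A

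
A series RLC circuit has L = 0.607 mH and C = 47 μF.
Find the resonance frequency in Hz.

Step 1 — Resonance condition Im(Z)=0 gives ω₀ = 1/√(LC).
Step 2 — ω₀ = 1/√(0.000607·4.7e-05) = 5920 rad/s.
Step 3 — f₀ = ω₀/(2π) = 942.3 Hz.

f₀ = 942.3 Hz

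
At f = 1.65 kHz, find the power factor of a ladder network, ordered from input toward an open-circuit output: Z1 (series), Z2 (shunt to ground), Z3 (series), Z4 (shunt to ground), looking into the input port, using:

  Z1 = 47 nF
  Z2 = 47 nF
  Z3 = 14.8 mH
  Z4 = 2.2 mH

Step 1 — Angular frequency: ω = 2π·f = 2π·1650 = 1.037e+04 rad/s.
Step 2 — Component impedances:
  Z1: Z = 1/(jωC) = -j/(ω·C) = 0 - j2052 Ω
  Z2: Z = 1/(jωC) = -j/(ω·C) = 0 - j2052 Ω
  Z3: Z = jωL = j·1.037e+04·0.0148 = 0 + j153.4 Ω
  Z4: Z = jωL = j·1.037e+04·0.0022 = 0 + j22.81 Ω
Step 3 — Ladder network (open output): work backward from the far end, alternating series and parallel combinations. Z_in = 0 - j1859 Ω = 1859∠-90.0° Ω.
Step 4 — Power factor: PF = cos(φ) = Re(Z)/|Z| = 0/1859 = 0.
Step 5 — Type: Im(Z) = -1859 ⇒ leading (phase φ = -90.0°).

PF = 0 (leading, φ = -90.0°)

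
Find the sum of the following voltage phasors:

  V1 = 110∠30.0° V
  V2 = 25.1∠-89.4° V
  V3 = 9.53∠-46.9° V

Step 1 — Convert each phasor to rectangular form:
  V1 = 110·(cos(30.0°) + j·sin(30.0°)) = 95.26 + j55 V
  V2 = 25.1·(cos(-89.4°) + j·sin(-89.4°)) = 0.2628 - j25.1 V
  V3 = 9.53·(cos(-46.9°) + j·sin(-46.9°)) = 6.512 - j6.958 V
Step 2 — Sum components: V_total = 102 + j22.94 V.
Step 3 — Convert to polar: |V_total| = 104.6 V, ∠V_total = 12.7°.

V_total = 104.6∠12.7° V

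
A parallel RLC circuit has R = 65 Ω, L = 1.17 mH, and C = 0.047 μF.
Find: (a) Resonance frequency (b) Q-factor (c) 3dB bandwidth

Step 1 — Resonance: ω₀ = 1/√(LC) = 1/√(0.00117·4.7e-08) = 1.349e+05 rad/s.
Step 2 — f₀ = ω₀/(2π) = 2.146e+04 Hz.
Step 3 — Parallel Q: Q = R/(ω₀L) = 65/(1.349e+05·0.00117) = 0.412.
Step 4 — Bandwidth: Δω = ω₀/Q = 3.273e+05 rad/s; BW = Δω/(2π) = 5.21e+04 Hz.

(a) f₀ = 2.146e+04 Hz  (b) Q = 0.412  (c) BW = 5.21e+04 Hz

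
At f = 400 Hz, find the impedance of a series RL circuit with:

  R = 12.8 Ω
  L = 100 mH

Step 1 — Angular frequency: ω = 2π·f = 2π·400 = 2513 rad/s.
Step 2 — Component impedances:
  R: Z = R = 12.8 Ω
  L: Z = jωL = j·2513·0.1 = 0 + j251.3 Ω
Step 3 — Series combination: Z_total = R + L = 12.8 + j251.3 Ω = 251.7∠87.1° Ω.

Z = 12.8 + j251.3 Ω = 251.7∠87.1° Ω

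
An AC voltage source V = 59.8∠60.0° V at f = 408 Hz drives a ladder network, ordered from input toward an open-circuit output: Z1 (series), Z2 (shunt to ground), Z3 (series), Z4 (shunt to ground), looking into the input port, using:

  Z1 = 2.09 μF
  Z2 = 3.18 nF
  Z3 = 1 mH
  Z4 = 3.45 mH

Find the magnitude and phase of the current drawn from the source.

Step 1 — Angular frequency: ω = 2π·f = 2π·408 = 2564 rad/s.
Step 2 — Component impedances:
  Z1: Z = 1/(jωC) = -j/(ω·C) = 0 - j186.6 Ω
  Z2: Z = 1/(jωC) = -j/(ω·C) = 0 - j1.227e+05 Ω
  Z3: Z = jωL = j·2564·0.001 = 0 + j2.564 Ω
  Z4: Z = jωL = j·2564·0.00345 = 0 + j8.844 Ω
Step 3 — Ladder network (open output): work backward from the far end, alternating series and parallel combinations. Z_in = 0 - j175.2 Ω = 175.2∠-90.0° Ω.
Step 4 — Source phasor: V = 59.8∠60.0° V = 29.9 + j51.79 V.
Step 5 — Ohm's law: I = V / Z_total = (29.9 + j51.79) / (0 - j175.2) = -0.2955 + j0.1706 A.
Step 6 — Convert to polar: |I| = 0.3413 A, ∠I = 150.0°.

I = 0.3413∠150.0° A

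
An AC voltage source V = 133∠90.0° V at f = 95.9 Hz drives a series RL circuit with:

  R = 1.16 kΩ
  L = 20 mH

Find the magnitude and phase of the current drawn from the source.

Step 1 — Angular frequency: ω = 2π·f = 2π·95.9 = 602.6 rad/s.
Step 2 — Component impedances:
  R: Z = R = 1160 Ω
  L: Z = jωL = j·602.6·0.02 = 0 + j12.05 Ω
Step 3 — Series combination: Z_total = R + L = 1160 + j12.05 Ω = 1160∠0.6° Ω.
Step 4 — Source phasor: V = 133∠90.0° V = 0 + j133 V.
Step 5 — Ohm's law: I = V / Z_total = (0 + j133) / (1160 + j12.05) = 0.001191 + j0.1146 A.
Step 6 — Convert to polar: |I| = 0.1146 A, ∠I = 89.4°.

I = 0.1146∠89.4° A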